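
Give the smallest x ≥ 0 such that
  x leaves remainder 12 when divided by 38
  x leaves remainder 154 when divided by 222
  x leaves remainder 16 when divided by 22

gcd(38, 222) = 2 and 2 | (154 − 12), so the pair is consistent; merging gives x ≡ 2596 (mod 4218), where 4218 = lcm(38, 222).
gcd(4218, 22) = 2 and 2 | (16 − 2596), so the pair is consistent; merging gives x ≡ 6814 (mod 46398), where 46398 = lcm(4218, 22).
The solution is unique modulo lcm(38, 222, 22) = 46398.

6814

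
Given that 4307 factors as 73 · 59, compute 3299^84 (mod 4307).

430

Mod 73: 3299 ≡ 14; by Fermat, exponent reduces to 84 mod 72 = 12; 14^12 ≡ 65 (mod 73).
Mod 59: 3299 ≡ 54; by Fermat, exponent reduces to 84 mod 58 = 26; 54^26 ≡ 17 (mod 59).
Combine by CRT: x ≡ 65 (mod 73), x ≡ 17 (mod 59) ⇒ x ≡ 430 (mod 4307).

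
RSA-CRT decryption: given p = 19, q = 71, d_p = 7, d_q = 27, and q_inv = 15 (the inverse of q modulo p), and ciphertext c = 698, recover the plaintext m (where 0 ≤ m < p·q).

m₁ = c^(d_p) mod p: c ≡ 14 (mod 19), and 14^7 mod 19 = 3.
m₂ = c^(d_q) mod q: c ≡ 59 (mod 71), and 59^27 mod 71 = 31.
h = q_inv·(m₁ − m₂) mod p = 15·(3 − 31) mod 19 = 17.
m = m₂ + h·q = 31 + 17·71 = 1238.

1238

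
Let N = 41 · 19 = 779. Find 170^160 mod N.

Mod 41: 170 ≡ 6; since 40 | 160, by Fermat 6^160 ≡ 1 (mod 41).
Mod 19: 170 ≡ 18; by Fermat, exponent reduces to 160 mod 18 = 16; 18^16 ≡ 1 (mod 19).
Combine by CRT: x ≡ 1 (mod 41), x ≡ 1 (mod 19) ⇒ x ≡ 1 (mod 779).

1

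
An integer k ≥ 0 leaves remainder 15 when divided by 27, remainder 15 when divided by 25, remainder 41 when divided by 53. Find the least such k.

24315

Combine the congruences pairwise.
From k ≡ 15 (mod 27) write k = 15 + 27t. Substituting into k ≡ 15 (mod 25) gives 27t ≡ 0 (mod 25), and since 2⁻¹ ≡ 13 (mod 25), t ≡ 0. Hence k ≡ 15 + 27·0 = 15 (mod 675).
From k ≡ 15 (mod 675) write k = 15 + 675t. Substituting into k ≡ 41 (mod 53) gives 675t ≡ 26 (mod 53), and since 39⁻¹ ≡ 34 (mod 53), t ≡ 36. Hence k ≡ 15 + 675·36 = 24315 (mod 35775).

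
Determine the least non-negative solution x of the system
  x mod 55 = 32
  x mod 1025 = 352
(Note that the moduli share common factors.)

5477

gcd(55, 1025) = 5 and 5 | (352 − 32), so the pair is consistent; merging gives x ≡ 5477 (mod 11275), where 11275 = lcm(55, 1025).
The solution is unique modulo lcm(55, 1025) = 11275.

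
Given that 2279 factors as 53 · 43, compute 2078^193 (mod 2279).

Mod 53: 2078 ≡ 11; by Fermat, exponent reduces to 193 mod 52 = 37; 11^37 ≡ 7 (mod 53).
Mod 43: 2078 ≡ 14; by Fermat, exponent reduces to 193 mod 42 = 25; 14^25 ≡ 17 (mod 43).
Combine by CRT: x ≡ 7 (mod 53), x ≡ 17 (mod 43) ⇒ x ≡ 60 (mod 2279).

60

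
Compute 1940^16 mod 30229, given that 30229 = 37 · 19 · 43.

Mod 37: 1940 ≡ 16; 16^16 ≡ 12 (mod 37).
Mod 19: 1940 ≡ 2; 2^16 ≡ 5 (mod 19).
Mod 43: 1940 ≡ 5; 5^16 ≡ 40 (mod 43).
Combine by CRT: x ≡ 12 (mod 37), x ≡ 5 (mod 19), x ≡ 40 (mod 43) ⇒ x ≡ 13628 (mod 30229).

13628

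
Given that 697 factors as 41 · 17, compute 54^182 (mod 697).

Mod 41: 54 ≡ 13; by Fermat, exponent reduces to 182 mod 40 = 22; 13^22 ≡ 36 (mod 41).
Mod 17: 54 ≡ 3; by Fermat, exponent reduces to 182 mod 16 = 6; 3^6 ≡ 15 (mod 17).
Combine by CRT: x ≡ 36 (mod 41), x ≡ 15 (mod 17) ⇒ x ≡ 610 (mod 697).

610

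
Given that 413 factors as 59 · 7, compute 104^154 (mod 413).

22

Mod 59: 104 ≡ 45; by Fermat, exponent reduces to 154 mod 58 = 38; 45^38 ≡ 22 (mod 59).
Mod 7: 104 ≡ 6; by Fermat, exponent reduces to 154 mod 6 = 4; 6^4 ≡ 1 (mod 7).
Combine by CRT: x ≡ 22 (mod 59), x ≡ 1 (mod 7) ⇒ x ≡ 22 (mod 413).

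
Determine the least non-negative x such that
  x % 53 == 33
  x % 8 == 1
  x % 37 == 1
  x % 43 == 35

From x ≡ 33 (mod 53) write x = 33 + 53t. Substituting into x ≡ 1 (mod 8) gives 53t ≡ 0 (mod 8), and since 5⁻¹ ≡ 5 (mod 8), t ≡ 0. Hence x ≡ 33 + 53·0 = 33 (mod 424).
From x ≡ 33 (mod 424) write x = 33 + 424t. Substituting into x ≡ 1 (mod 37) gives 424t ≡ 5 (mod 37), and since 17⁻¹ ≡ 24 (mod 37), t ≡ 9. Hence x ≡ 33 + 424·9 = 3849 (mod 15688).
From x ≡ 3849 (mod 15688) write x = 3849 + 15688t. Substituting into x ≡ 35 (mod 43) gives 15688t ≡ 13 (mod 43), and since 36⁻¹ ≡ 6 (mod 43), t ≡ 35. Hence x ≡ 3849 + 15688·35 = 552929 (mod 674584).

552929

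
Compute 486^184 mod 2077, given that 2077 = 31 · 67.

2033

Mod 31: 486 ≡ 21; by Fermat, exponent reduces to 184 mod 30 = 4; 21^4 ≡ 18 (mod 31).
Mod 67: 486 ≡ 17; by Fermat, exponent reduces to 184 mod 66 = 52; 17^52 ≡ 23 (mod 67).
Combine by CRT: x ≡ 18 (mod 31), x ≡ 23 (mod 67) ⇒ x ≡ 2033 (mod 2077).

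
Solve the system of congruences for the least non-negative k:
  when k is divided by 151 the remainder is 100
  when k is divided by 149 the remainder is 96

22297

From k ≡ 100 (mod 151) write k = 100 + 151t. Substituting into k ≡ 96 (mod 149) gives 151t ≡ 145 (mod 149), and since 2⁻¹ ≡ 75 (mod 149), t ≡ 147. Hence k ≡ 100 + 151·147 = 22297 (mod 22499).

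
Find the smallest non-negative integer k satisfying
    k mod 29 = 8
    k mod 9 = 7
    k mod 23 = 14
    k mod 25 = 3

82078

The moduli are pairwise coprime; N = 29·9·23·25 = 150075.
N/29 = 5175; 5175 ≡ 13 (mod 29); 13·9 ≡ 1, so inverse 9.
N/9 = 16675; 16675 ≡ 7 (mod 9); 7·4 ≡ 1, so inverse 4.
N/23 = 6525; 6525 ≡ 16 (mod 23); 16·13 ≡ 1, so inverse 13.
N/25 = 6003; 6003 ≡ 3 (mod 25); 3·17 ≡ 1, so inverse 17.
k ≡ 8·5175·9 + 7·16675·4 + 14·6525·13 + 3·6003·17 = 2333203.
2333203 mod 150075 = 82078.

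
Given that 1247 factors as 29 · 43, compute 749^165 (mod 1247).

Mod 29: 749 ≡ 24; by Fermat, exponent reduces to 165 mod 28 = 25; 24^25 ≡ 16 (mod 29).
Mod 43: 749 ≡ 18; by Fermat, exponent reduces to 165 mod 42 = 39; 18^39 ≡ 8 (mod 43).
Combine by CRT: x ≡ 16 (mod 29), x ≡ 8 (mod 43) ⇒ x ≡ 567 (mod 1247).

567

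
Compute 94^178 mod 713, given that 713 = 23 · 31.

Mod 23: 94 ≡ 2; by Fermat, exponent reduces to 178 mod 22 = 2; 2^2 ≡ 4 (mod 23).
Mod 31: 94 ≡ 1; by Fermat, exponent reduces to 178 mod 30 = 28; 1^28 ≡ 1 (mod 31).
Combine by CRT: x ≡ 4 (mod 23), x ≡ 1 (mod 31) ⇒ x ≡ 280 (mod 713).

280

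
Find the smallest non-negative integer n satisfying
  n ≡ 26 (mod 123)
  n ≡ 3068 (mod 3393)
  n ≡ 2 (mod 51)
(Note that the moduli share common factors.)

450944

gcd(123, 3393) = 3 and 3 | (3068 − 26), so the pair is consistent; merging gives n ≡ 33605 (mod 139113), where 139113 = lcm(123, 3393).
gcd(139113, 51) = 3 and 3 | (2 − 33605), so the pair is consistent; merging gives n ≡ 450944 (mod 2364921), where 2364921 = lcm(139113, 51).
The solution is unique modulo lcm(123, 3393, 51) = 2364921.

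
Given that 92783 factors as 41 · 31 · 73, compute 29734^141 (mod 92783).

Mod 41: 29734 ≡ 9; by Fermat, exponent reduces to 141 mod 40 = 21; 9^21 ≡ 9 (mod 41).
Mod 31: 29734 ≡ 5; by Fermat, exponent reduces to 141 mod 30 = 21; 5^21 ≡ 1 (mod 31).
Mod 73: 29734 ≡ 23; by Fermat, exponent reduces to 141 mod 72 = 69; 23^69 ≡ 3 (mod 73).
Combine by CRT: x ≡ 9 (mod 41), x ≡ 1 (mod 31), x ≡ 3 (mod 73) ⇒ x ≡ 51833 (mod 92783).

51833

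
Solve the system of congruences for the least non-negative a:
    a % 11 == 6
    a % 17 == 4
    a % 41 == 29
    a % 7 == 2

The moduli are pairwise coprime; N = 11·17·41·7 = 53669.
N/11 = 4879; 4879 ≡ 6 (mod 11); 6·2 ≡ 1, so inverse 2.
N/17 = 3157; 3157 ≡ 12 (mod 17); 12·10 ≡ 1, so inverse 10.
N/41 = 1309; 1309 ≡ 38 (mod 41); 38·27 ≡ 1, so inverse 27.
N/7 = 7667; 7667 ≡ 2 (mod 7); 2·4 ≡ 1, so inverse 4.
a ≡ 6·4879·2 + 4·3157·10 + 29·1309·27 + 2·7667·4 = 1271111.
1271111 mod 53669 = 36724.

36724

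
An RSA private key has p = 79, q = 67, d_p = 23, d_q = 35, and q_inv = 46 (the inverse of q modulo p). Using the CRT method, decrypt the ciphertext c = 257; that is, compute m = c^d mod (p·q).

3605

m₁ = c^(d_p) mod p: c ≡ 20 (mod 79), and 20^23 mod 79 = 50.
m₂ = c^(d_q) mod q: c ≡ 56 (mod 67), and 56^35 mod 67 = 54.
h = q_inv·(m₁ − m₂) mod p = 46·(50 − 54) mod 79 = 53.
m = m₂ + h·q = 54 + 53·67 = 3605.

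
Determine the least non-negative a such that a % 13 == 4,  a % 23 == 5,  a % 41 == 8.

7388

From a ≡ 4 (mod 13) write a = 4 + 13t. Substituting into a ≡ 5 (mod 23) gives 13t ≡ 1 (mod 23), and since 13⁻¹ ≡ 16 (mod 23), t ≡ 16. Hence a ≡ 4 + 13·16 = 212 (mod 299).
From a ≡ 212 (mod 299) write a = 212 + 299t. Substituting into a ≡ 8 (mod 41) gives 299t ≡ 1 (mod 41), and since 12⁻¹ ≡ 24 (mod 41), t ≡ 24. Hence a ≡ 212 + 299·24 = 7388 (mod 12259).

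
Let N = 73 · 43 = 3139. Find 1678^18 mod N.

Mod 73: 1678 ≡ 72; 72^18 ≡ 1 (mod 73).
Mod 43: 1678 ≡ 1; 1^18 ≡ 1 (mod 43).
Combine by CRT: x ≡ 1 (mod 73), x ≡ 1 (mod 43) ⇒ x ≡ 1 (mod 3139).

1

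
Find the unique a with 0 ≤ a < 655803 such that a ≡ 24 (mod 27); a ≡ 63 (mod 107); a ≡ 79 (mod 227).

From a ≡ 24 (mod 27) write a = 24 + 27t. Substituting into a ≡ 63 (mod 107) gives 27t ≡ 39 (mod 107), and since 27⁻¹ ≡ 4 (mod 107), t ≡ 49. Hence a ≡ 24 + 27·49 = 1347 (mod 2889).
From a ≡ 1347 (mod 2889) write a = 1347 + 2889t. Substituting into a ≡ 79 (mod 227) gives 2889t ≡ 94 (mod 227), and since 165⁻¹ ≡ 216 (mod 227), t ≡ 101. Hence a ≡ 1347 + 2889·101 = 293136 (mod 655803).

293136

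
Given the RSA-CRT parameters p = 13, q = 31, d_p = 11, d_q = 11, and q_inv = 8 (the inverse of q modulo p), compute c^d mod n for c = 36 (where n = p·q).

56

m₁ = c^(d_p) mod p: c ≡ 10 (mod 13), and 10^11 mod 13 = 4.
m₂ = c^(d_q) mod q: c ≡ 5 (mod 31), and 5^11 mod 31 = 25.
h = q_inv·(m₁ − m₂) mod p = 8·(4 − 25) mod 13 = 1.
m = m₂ + h·q = 25 + 1·31 = 56.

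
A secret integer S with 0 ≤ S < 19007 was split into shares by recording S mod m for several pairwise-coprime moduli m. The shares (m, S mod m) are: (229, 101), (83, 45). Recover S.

From S ≡ 101 (mod 229) write S = 101 + 229t. Substituting into S ≡ 45 (mod 83) gives 229t ≡ 27 (mod 83), and since 63⁻¹ ≡ 29 (mod 83), t ≡ 36. Hence S ≡ 101 + 229·36 = 8345 (mod 19007).

8345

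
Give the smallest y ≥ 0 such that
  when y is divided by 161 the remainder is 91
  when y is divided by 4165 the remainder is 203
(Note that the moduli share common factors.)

gcd(161, 4165) = 7 and 7 | (203 − 91), so the pair is consistent; merging gives y ≡ 54348 (mod 95795), where 95795 = lcm(161, 4165).
The solution is unique modulo lcm(161, 4165) = 95795.

54348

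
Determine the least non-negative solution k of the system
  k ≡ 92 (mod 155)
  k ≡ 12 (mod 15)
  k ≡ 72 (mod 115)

gcd(155, 15) = 5 and 5 | (12 − 92), so the pair is consistent; merging gives k ≡ 402 (mod 465), where 465 = lcm(155, 15).
gcd(465, 115) = 5 and 5 | (72 − 402), so the pair is consistent; merging gives k ≡ 1797 (mod 10695), where 10695 = lcm(465, 115).
The solution is unique modulo lcm(155, 15, 115) = 10695.

1797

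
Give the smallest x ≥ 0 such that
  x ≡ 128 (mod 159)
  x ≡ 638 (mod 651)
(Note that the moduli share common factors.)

gcd(159, 651) = 3 and 3 | (638 − 128), so the pair is consistent; merging gives x ≡ 13007 (mod 34503), where 34503 = lcm(159, 651).
The solution is unique modulo lcm(159, 651) = 34503.

13007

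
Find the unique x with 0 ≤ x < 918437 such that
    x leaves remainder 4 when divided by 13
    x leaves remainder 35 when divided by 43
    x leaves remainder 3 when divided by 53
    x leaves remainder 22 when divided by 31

The moduli are pairwise coprime; N = 13·43·53·31 = 918437.
N/13 = 70649; 70649 ≡ 7 (mod 13); 7·2 ≡ 1, so inverse 2.
N/43 = 21359; 21359 ≡ 31 (mod 43); 31·25 ≡ 1, so inverse 25.
N/53 = 17329; 17329 ≡ 51 (mod 53); 51·26 ≡ 1, so inverse 26.
N/31 = 29627; 29627 ≡ 22 (mod 31); 22·24 ≡ 1, so inverse 24.
x ≡ 4·70649·2 + 35·21359·25 + 3·17329·26 + 22·29627·24 = 36249035.
36249035 mod 918437 = 429992.

429992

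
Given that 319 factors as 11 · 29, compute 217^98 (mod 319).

115

Mod 11: 217 ≡ 8; by Fermat, exponent reduces to 98 mod 10 = 8; 8^8 ≡ 5 (mod 11).
Mod 29: 217 ≡ 14; by Fermat, exponent reduces to 98 mod 28 = 14; 14^14 ≡ 28 (mod 29).
Combine by CRT: x ≡ 5 (mod 11), x ≡ 28 (mod 29) ⇒ x ≡ 115 (mod 319).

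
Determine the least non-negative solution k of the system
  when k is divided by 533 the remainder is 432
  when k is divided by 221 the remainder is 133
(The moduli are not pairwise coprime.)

2564

gcd(533, 221) = 13 and 13 | (133 − 432), so the pair is consistent; merging gives k ≡ 2564 (mod 9061), where 9061 = lcm(533, 221).
The solution is unique modulo lcm(533, 221) = 9061.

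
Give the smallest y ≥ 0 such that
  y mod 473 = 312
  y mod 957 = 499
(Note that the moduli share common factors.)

gcd(473, 957) = 11 and 11 | (499 − 312), so the pair is consistent; merging gives y ≡ 25381 (mod 41151), where 41151 = lcm(473, 957).
The solution is unique modulo lcm(473, 957) = 41151.

25381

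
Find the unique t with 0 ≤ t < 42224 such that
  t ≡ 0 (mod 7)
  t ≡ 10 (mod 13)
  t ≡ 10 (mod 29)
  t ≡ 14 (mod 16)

The moduli are pairwise coprime; N = 7·13·29·16 = 42224.
N/7 = 6032; 6032 ≡ 5 (mod 7); 5·3 ≡ 1, so inverse 3.
N/13 = 3248; 3248 ≡ 11 (mod 13); 11·6 ≡ 1, so inverse 6.
N/29 = 1456; 1456 ≡ 6 (mod 29); 6·5 ≡ 1, so inverse 5.
N/16 = 2639; 2639 ≡ 15 (mod 16); 15·15 ≡ 1, so inverse 15.
t ≡ 0·6032·3 + 10·3248·6 + 10·1456·5 + 14·2639·15 = 821870.
821870 mod 42224 = 19614.

19614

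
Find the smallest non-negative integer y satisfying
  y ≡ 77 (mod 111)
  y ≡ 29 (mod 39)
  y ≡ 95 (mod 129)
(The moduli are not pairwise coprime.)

gcd(111, 39) = 3 and 3 | (29 − 77), so the pair is consistent; merging gives y ≡ 965 (mod 1443), where 1443 = lcm(111, 39).
gcd(1443, 129) = 3 and 3 | (95 − 965), so the pair is consistent; merging gives y ≡ 57242 (mod 62049), where 62049 = lcm(1443, 129).
The solution is unique modulo lcm(111, 39, 129) = 62049.

57242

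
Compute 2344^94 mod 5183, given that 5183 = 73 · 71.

2344

Mod 73: 2344 ≡ 8; by Fermat, exponent reduces to 94 mod 72 = 22; 8^22 ≡ 8 (mod 73).
Mod 71: 2344 ≡ 1; by Fermat, exponent reduces to 94 mod 70 = 24; 1^24 ≡ 1 (mod 71).
Combine by CRT: x ≡ 8 (mod 73), x ≡ 1 (mod 71) ⇒ x ≡ 2344 (mod 5183).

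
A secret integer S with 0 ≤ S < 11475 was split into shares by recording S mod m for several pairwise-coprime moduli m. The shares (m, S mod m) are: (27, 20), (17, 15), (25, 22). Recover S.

The moduli are pairwise coprime; N = 27·17·25 = 11475.
N/27 = 425; 425 ≡ 20 (mod 27); 20·23 ≡ 1, so inverse 23.
N/17 = 675; 675 ≡ 12 (mod 17); 12·10 ≡ 1, so inverse 10.
N/25 = 459; 459 ≡ 9 (mod 25); 9·14 ≡ 1, so inverse 14.
S ≡ 20·425·23 + 15·675·10 + 22·459·14 = 438122.
438122 mod 11475 = 2072.

2072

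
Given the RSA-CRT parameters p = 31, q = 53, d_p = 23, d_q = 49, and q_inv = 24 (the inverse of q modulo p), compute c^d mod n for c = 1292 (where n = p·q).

m₁ = c^(d_p) mod p: c ≡ 21 (mod 31), and 21^23 mod 31 = 17.
m₂ = c^(d_q) mod q: c ≡ 20 (mod 53), and 20^49 mod 53 = 35.
h = q_inv·(m₁ − m₂) mod p = 24·(17 − 35) mod 31 = 2.
m = m₂ + h·q = 35 + 2·53 = 141.

141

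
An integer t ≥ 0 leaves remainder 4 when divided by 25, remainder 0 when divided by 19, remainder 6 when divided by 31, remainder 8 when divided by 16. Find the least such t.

42104

From t ≡ 4 (mod 25) write t = 4 + 25s. Substituting into t ≡ 0 (mod 19) gives 25s ≡ 15 (mod 19), and since 6⁻¹ ≡ 16 (mod 19), s ≡ 12. Hence t ≡ 4 + 25·12 = 304 (mod 475).
From t ≡ 304 (mod 475) write t = 304 + 475s. Substituting into t ≡ 6 (mod 31) gives 475s ≡ 12 (mod 31), and since 10⁻¹ ≡ 28 (mod 31), s ≡ 26. Hence t ≡ 304 + 475·26 = 12654 (mod 14725).
From t ≡ 12654 (mod 14725) write t = 12654 + 14725s. Substituting into t ≡ 8 (mod 16) gives 14725s ≡ 10 (mod 16), and since 5⁻¹ ≡ 13 (mod 16), s ≡ 2. Hence t ≡ 12654 + 14725·2 = 42104 (mod 235600).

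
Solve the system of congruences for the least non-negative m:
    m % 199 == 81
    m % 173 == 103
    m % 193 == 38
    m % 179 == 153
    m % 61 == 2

From m ≡ 81 (mod 199) write m = 81 + 199t. Substituting into m ≡ 103 (mod 173) gives 199t ≡ 22 (mod 173), and since 26⁻¹ ≡ 20 (mod 173), t ≡ 94. Hence m ≡ 81 + 199·94 = 18787 (mod 34427).
From m ≡ 18787 (mod 34427) write m = 18787 + 34427t. Substituting into m ≡ 38 (mod 193) gives 34427t ≡ 165 (mod 193), and since 73⁻¹ ≡ 156 (mod 193), t ≡ 71. Hence m ≡ 18787 + 34427·71 = 2463104 (mod 6644411).
From m ≡ 2463104 (mod 6644411) write m = 2463104 + 6644411t. Substituting into m ≡ 153 (mod 179) gives 6644411t ≡ 89 (mod 179), and since 110⁻¹ ≡ 83 (mod 179), t ≡ 48. Hence m ≡ 2463104 + 6644411·48 = 321394832 (mod 1189349569).
From m ≡ 321394832 (mod 1189349569) write m = 321394832 + 1189349569t. Substituting into m ≡ 2 (mod 61) gives 1189349569t ≡ 18 (mod 61), and since 56⁻¹ ≡ 12 (mod 61), t ≡ 33. Hence m ≡ 321394832 + 1189349569·33 = 39569930609 (mod 72550323709).

39569930609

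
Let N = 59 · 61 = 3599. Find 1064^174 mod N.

Mod 59: 1064 ≡ 2; since 58 | 174, by Fermat 2^174 ≡ 1 (mod 59).
Mod 61: 1064 ≡ 27; by Fermat, exponent reduces to 174 mod 60 = 54; 27^54 ≡ 9 (mod 61).
Combine by CRT: x ≡ 1 (mod 59), x ≡ 9 (mod 61) ⇒ x ≡ 3364 (mod 3599).

3364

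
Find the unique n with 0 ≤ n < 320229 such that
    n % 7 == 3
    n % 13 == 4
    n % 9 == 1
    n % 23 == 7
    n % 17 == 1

99298

From n ≡ 3 (mod 7) write n = 3 + 7t. Substituting into n ≡ 4 (mod 13) gives 7t ≡ 1 (mod 13), and since 7⁻¹ ≡ 2 (mod 13), t ≡ 2. Hence n ≡ 3 + 7·2 = 17 (mod 91).
From n ≡ 17 (mod 91) write n = 17 + 91t. Substituting into n ≡ 1 (mod 9) gives 91t ≡ 2 (mod 9), and since 1⁻¹ ≡ 1 (mod 9), t ≡ 2. Hence n ≡ 17 + 91·2 = 199 (mod 819).
From n ≡ 199 (mod 819) write n = 199 + 819t. Substituting into n ≡ 7 (mod 23) gives 819t ≡ 15 (mod 23), and since 14⁻¹ ≡ 5 (mod 23), t ≡ 6. Hence n ≡ 199 + 819·6 = 5113 (mod 18837).
From n ≡ 5113 (mod 18837) write n = 5113 + 18837t. Substituting into n ≡ 1 (mod 17) gives 18837t ≡ 5 (mod 17), and since 1⁻¹ ≡ 1 (mod 17), t ≡ 5. Hence n ≡ 5113 + 18837·5 = 99298 (mod 320229).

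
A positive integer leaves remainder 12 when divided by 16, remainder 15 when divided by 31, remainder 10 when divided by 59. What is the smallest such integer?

The moduli are pairwise coprime; N = 16·31·59 = 29264.
N/16 = 1829; 1829 ≡ 5 (mod 16); 5·13 ≡ 1, so inverse 13.
N/31 = 944; 944 ≡ 14 (mod 31); 14·20 ≡ 1, so inverse 20.
N/59 = 496; 496 ≡ 24 (mod 59); 24·32 ≡ 1, so inverse 32.
k ≡ 12·1829·13 + 15·944·20 + 10·496·32 = 727244.
727244 mod 29264 = 24908.

24908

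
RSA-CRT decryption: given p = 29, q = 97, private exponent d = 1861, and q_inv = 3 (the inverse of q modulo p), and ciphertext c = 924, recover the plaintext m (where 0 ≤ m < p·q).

d_p = d mod (p−1) = 1861 mod 28 = 13; d_q = d mod (q−1) = 37.
m₁ = c^(d_p) mod p: c ≡ 25 (mod 29), and 25^13 mod 29 = 7.
m₂ = c^(d_q) mod q: c ≡ 51 (mod 97), and 51^37 mod 97 = 34.
h = q_inv·(m₁ − m₂) mod p = 3·(7 − 34) mod 29 = 6.
m = m₂ + h·q = 34 + 6·97 = 616.

616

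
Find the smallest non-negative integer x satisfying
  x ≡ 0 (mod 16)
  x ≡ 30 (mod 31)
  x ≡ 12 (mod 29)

2448

The moduli are pairwise coprime; N = 16·31·29 = 14384.
N/16 = 899; 899 ≡ 3 (mod 16); 3·11 ≡ 1, so inverse 11.
N/31 = 464; 464 ≡ 30 (mod 31); 30·30 ≡ 1, so inverse 30.
N/29 = 496; 496 ≡ 3 (mod 29); 3·10 ≡ 1, so inverse 10.
x ≡ 0·899·11 + 30·464·30 + 12·496·10 = 477120.
477120 mod 14384 = 2448.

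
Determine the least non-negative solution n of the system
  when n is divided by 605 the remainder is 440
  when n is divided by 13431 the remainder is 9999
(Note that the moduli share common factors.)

23430

gcd(605, 13431) = 121 and 121 | (9999 − 440), so the pair is consistent; merging gives n ≡ 23430 (mod 67155), where 67155 = lcm(605, 13431).
The solution is unique modulo lcm(605, 13431) = 67155.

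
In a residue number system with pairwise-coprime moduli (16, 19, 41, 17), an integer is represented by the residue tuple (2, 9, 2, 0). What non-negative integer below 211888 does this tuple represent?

Combine the congruences pairwise.
From x ≡ 2 (mod 16) write x = 2 + 16t. Substituting into x ≡ 9 (mod 19) gives 16t ≡ 7 (mod 19), and since 16⁻¹ ≡ 6 (mod 19), t ≡ 4. Hence x ≡ 2 + 16·4 = 66 (mod 304).
From x ≡ 66 (mod 304) write x = 66 + 304t. Substituting into x ≡ 2 (mod 41) gives 304t ≡ 18 (mod 41), and since 17⁻¹ ≡ 29 (mod 41), t ≡ 30. Hence x ≡ 66 + 304·30 = 9186 (mod 12464).
From x ≡ 9186 (mod 12464) write x = 9186 + 12464t. Substituting into x ≡ 0 (mod 17) gives 12464t ≡ 11 (mod 17), and since 3⁻¹ ≡ 6 (mod 17), t ≡ 15. Hence x ≡ 9186 + 12464·15 = 196146 (mod 211888).

196146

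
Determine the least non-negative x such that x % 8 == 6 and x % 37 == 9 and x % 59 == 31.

The moduli are pairwise coprime; N = 8·37·59 = 17464.
N/8 = 2183; 2183 ≡ 7 (mod 8); 7·7 ≡ 1, so inverse 7.
N/37 = 472; 472 ≡ 28 (mod 37); 28·4 ≡ 1, so inverse 4.
N/59 = 296; 296 ≡ 1 (mod 59), inverse 1.
x ≡ 6·2183·7 + 9·472·4 + 31·296·1 = 117854.
117854 mod 17464 = 13070.

13070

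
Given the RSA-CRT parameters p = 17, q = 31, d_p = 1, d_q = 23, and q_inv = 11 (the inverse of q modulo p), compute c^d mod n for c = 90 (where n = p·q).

m₁ = c^(d_p) mod p: c ≡ 5 (mod 17), and 5^1 mod 17 = 5.
m₂ = c^(d_q) mod q: c ≡ 28 (mod 31), and 28^23 mod 31 = 20.
h = q_inv·(m₁ − m₂) mod p = 11·(5 − 20) mod 17 = 5.
m = m₂ + h·q = 20 + 5·31 = 175.

175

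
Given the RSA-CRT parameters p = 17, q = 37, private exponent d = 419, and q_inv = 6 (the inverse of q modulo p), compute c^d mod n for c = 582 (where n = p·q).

455

d_p = d mod (p−1) = 419 mod 16 = 3; d_q = d mod (q−1) = 23.
m₁ = c^(d_p) mod p: c ≡ 4 (mod 17), and 4^3 mod 17 = 13.
m₂ = c^(d_q) mod q: c ≡ 27 (mod 37), and 27^23 mod 37 = 11.
h = q_inv·(m₁ − m₂) mod p = 6·(13 − 11) mod 17 = 12.
m = m₂ + h·q = 11 + 12·37 = 455.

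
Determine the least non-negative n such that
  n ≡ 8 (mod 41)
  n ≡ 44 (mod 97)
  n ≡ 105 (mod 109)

From n ≡ 8 (mod 41) write n = 8 + 41t. Substituting into n ≡ 44 (mod 97) gives 41t ≡ 36 (mod 97), and since 41⁻¹ ≡ 71 (mod 97), t ≡ 34. Hence n ≡ 8 + 41·34 = 1402 (mod 3977).
From n ≡ 1402 (mod 3977) write n = 1402 + 3977t. Substituting into n ≡ 105 (mod 109) gives 3977t ≡ 11 (mod 109), and since 53⁻¹ ≡ 72 (mod 109), t ≡ 29. Hence n ≡ 1402 + 3977·29 = 116735 (mod 433493).

116735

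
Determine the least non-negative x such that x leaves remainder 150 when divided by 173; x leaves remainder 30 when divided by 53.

Combine the congruences pairwise.
From x ≡ 150 (mod 173) write x = 150 + 173t. Substituting into x ≡ 30 (mod 53) gives 173t ≡ 39 (mod 53), and since 14⁻¹ ≡ 19 (mod 53), t ≡ 52. Hence x ≡ 150 + 173·52 = 9146 (mod 9169).

9146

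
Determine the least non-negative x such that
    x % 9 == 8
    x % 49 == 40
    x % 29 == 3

2294

The moduli are pairwise coprime; N = 9·49·29 = 12789.
N/9 = 1421; 1421 ≡ 8 (mod 9); 8·8 ≡ 1, so inverse 8.
N/49 = 261; 261 ≡ 16 (mod 49); 16·46 ≡ 1, so inverse 46.
N/29 = 441; 441 ≡ 6 (mod 29); 6·5 ≡ 1, so inverse 5.
x ≡ 8·1421·8 + 40·261·46 + 3·441·5 = 577799.
577799 mod 12789 = 2294.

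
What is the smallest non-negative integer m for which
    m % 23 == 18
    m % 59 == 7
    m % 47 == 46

892

The moduli are pairwise coprime; N = 23·59·47 = 63779.
N/23 = 2773; 2773 ≡ 13 (mod 23); 13·16 ≡ 1, so inverse 16.
N/59 = 1081; 1081 ≡ 19 (mod 59); 19·28 ≡ 1, so inverse 28.
N/47 = 1357; 1357 ≡ 41 (mod 47); 41·39 ≡ 1, so inverse 39.
m ≡ 18·2773·16 + 7·1081·28 + 46·1357·39 = 3444958.
3444958 mod 63779 = 892.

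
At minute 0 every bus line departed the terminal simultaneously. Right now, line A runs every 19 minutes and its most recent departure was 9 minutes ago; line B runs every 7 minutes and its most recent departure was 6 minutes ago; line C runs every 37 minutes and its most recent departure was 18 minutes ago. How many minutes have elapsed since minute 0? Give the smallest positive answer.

The moduli are pairwise coprime; N = 19·7·37 = 4921.
N/19 = 259; 259 ≡ 12 (mod 19); 12·8 ≡ 1, so inverse 8.
N/7 = 703; 703 ≡ 3 (mod 7); 3·5 ≡ 1, so inverse 5.
N/37 = 133; 133 ≡ 22 (mod 37); 22·32 ≡ 1, so inverse 32.
t ≡ 9·259·8 + 6·703·5 + 18·133·32 = 116346.
116346 mod 4921 = 3163.

3163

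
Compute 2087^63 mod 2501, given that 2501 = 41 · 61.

428

Mod 41: 2087 ≡ 37; by Fermat, exponent reduces to 63 mod 40 = 23; 37^23 ≡ 18 (mod 41).
Mod 61: 2087 ≡ 13; by Fermat, exponent reduces to 63 mod 60 = 3; 13^3 ≡ 1 (mod 61).
Combine by CRT: x ≡ 18 (mod 41), x ≡ 1 (mod 61) ⇒ x ≡ 428 (mod 2501).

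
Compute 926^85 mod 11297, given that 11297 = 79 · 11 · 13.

Mod 79: 926 ≡ 57; by Fermat, exponent reduces to 85 mod 78 = 7; 57^7 ≡ 41 (mod 79).
Mod 11: 926 ≡ 2; by Fermat, exponent reduces to 85 mod 10 = 5; 2^5 ≡ 10 (mod 11).
Mod 13: 926 ≡ 3; by Fermat, exponent reduces to 85 mod 12 = 1; 3^1 ≡ 3 (mod 13).
Combine by CRT: x ≡ 41 (mod 79), x ≡ 10 (mod 11), x ≡ 3 (mod 13) ⇒ x ≡ 120 (mod 11297).

120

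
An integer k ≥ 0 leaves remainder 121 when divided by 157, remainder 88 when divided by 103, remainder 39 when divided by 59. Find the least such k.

214740

The moduli are pairwise coprime; N = 157·103·59 = 954089.
N/157 = 6077; 6077 ≡ 111 (mod 157); 111·58 ≡ 1, so inverse 58.
N/103 = 9263; 9263 ≡ 96 (mod 103); 96·44 ≡ 1, so inverse 44.
N/59 = 16171; 16171 ≡ 5 (mod 59); 5·12 ≡ 1, so inverse 12.
k ≡ 121·6077·58 + 88·9263·44 + 39·16171·12 = 86082750.
86082750 mod 954089 = 214740.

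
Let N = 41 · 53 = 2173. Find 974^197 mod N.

720

Mod 41: 974 ≡ 31; by Fermat, exponent reduces to 197 mod 40 = 37; 31^37 ≡ 23 (mod 41).
Mod 53: 974 ≡ 20; by Fermat, exponent reduces to 197 mod 52 = 41; 20^41 ≡ 31 (mod 53).
Combine by CRT: x ≡ 23 (mod 41), x ≡ 31 (mod 53) ⇒ x ≡ 720 (mod 2173).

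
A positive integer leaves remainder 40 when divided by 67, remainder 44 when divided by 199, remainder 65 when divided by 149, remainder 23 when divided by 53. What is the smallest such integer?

The moduli are pairwise coprime; N = 67·199·149·53 = 105290701.
N/67 = 1571503; 1571503 ≡ 18 (mod 67); 18·41 ≡ 1, so inverse 41.
N/199 = 529099; 529099 ≡ 157 (mod 199); 157·90 ≡ 1, so inverse 90.
N/149 = 706649; 706649 ≡ 91 (mod 149); 91·131 ≡ 1, so inverse 131.
N/53 = 1986617; 1986617 ≡ 18 (mod 53); 18·3 ≡ 1, so inverse 3.
x ≡ 40·1571503·41 + 44·529099·90 + 65·706649·131 + 23·1986617·3 = 10826689768.
10826689768 mod 105290701 = 87038266.

87038266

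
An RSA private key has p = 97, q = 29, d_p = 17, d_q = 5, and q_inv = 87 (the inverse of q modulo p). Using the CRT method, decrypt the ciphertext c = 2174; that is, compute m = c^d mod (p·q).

m₁ = c^(d_p) mod p: c ≡ 40 (mod 97), and 40^17 mod 97 = 82.
m₂ = c^(d_q) mod q: c ≡ 28 (mod 29), and 28^5 mod 29 = 28.
h = q_inv·(m₁ − m₂) mod p = 87·(82 − 28) mod 97 = 42.
m = m₂ + h·q = 28 + 42·29 = 1246.

1246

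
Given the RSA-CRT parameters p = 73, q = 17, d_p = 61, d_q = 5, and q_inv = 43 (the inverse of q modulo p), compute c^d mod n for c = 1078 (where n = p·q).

674

m₁ = c^(d_p) mod p: c ≡ 56 (mod 73), and 56^61 mod 73 = 17.
m₂ = c^(d_q) mod q: c ≡ 7 (mod 17), and 7^5 mod 17 = 11.
h = q_inv·(m₁ − m₂) mod p = 43·(17 − 11) mod 73 = 39.
m = m₂ + h·q = 11 + 39·17 = 674.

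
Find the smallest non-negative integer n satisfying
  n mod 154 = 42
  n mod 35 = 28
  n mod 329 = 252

11438

Combine the congruences pairwise.
gcd(154, 35) = 7 and 7 | (28 − 42), so the pair is consistent; merging gives n ≡ 658 (mod 770), where 770 = lcm(154, 35).
gcd(770, 329) = 7 and 7 | (252 − 658), so the pair is consistent; merging gives n ≡ 11438 (mod 36190), where 36190 = lcm(770, 329).
The solution is unique modulo lcm(154, 35, 329) = 36190.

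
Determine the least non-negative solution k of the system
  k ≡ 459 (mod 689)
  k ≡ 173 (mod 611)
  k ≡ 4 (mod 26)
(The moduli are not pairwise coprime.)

gcd(689, 611) = 13 and 13 | (173 − 459), so the pair is consistent; merging gives k ≡ 8727 (mod 32383), where 32383 = lcm(689, 611).
gcd(32383, 26) = 13 and 13 | (4 − 8727), so the pair is consistent; merging gives k ≡ 41110 (mod 64766), where 64766 = lcm(32383, 26).
The solution is unique modulo lcm(689, 611, 26) = 64766.

41110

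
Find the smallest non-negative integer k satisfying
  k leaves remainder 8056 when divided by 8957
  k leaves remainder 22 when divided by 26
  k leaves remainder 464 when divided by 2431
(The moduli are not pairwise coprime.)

1118724

gcd(8957, 26) = 13 and 13 | (22 − 8056), so the pair is consistent; merging gives k ≡ 8056 (mod 17914), where 17914 = lcm(8957, 26).
gcd(17914, 2431) = 13 and 13 | (464 − 8056), so the pair is consistent; merging gives k ≡ 1118724 (mod 3349918), where 3349918 = lcm(17914, 2431).
The solution is unique modulo lcm(8957, 26, 2431) = 3349918.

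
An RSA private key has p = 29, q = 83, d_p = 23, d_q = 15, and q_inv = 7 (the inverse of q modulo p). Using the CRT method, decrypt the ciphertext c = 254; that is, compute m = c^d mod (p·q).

m₁ = c^(d_p) mod p: c ≡ 22 (mod 29), and 22^23 mod 29 = 9.
m₂ = c^(d_q) mod q: c ≡ 5 (mod 83), and 5^15 mod 83 = 13.
h = q_inv·(m₁ − m₂) mod p = 7·(9 − 13) mod 29 = 1.
m = m₂ + h·q = 13 + 1·83 = 96.

96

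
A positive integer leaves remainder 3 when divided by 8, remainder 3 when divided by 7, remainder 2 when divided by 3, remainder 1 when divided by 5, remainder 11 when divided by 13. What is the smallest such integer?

1571

From n ≡ 3 (mod 8) write n = 3 + 8t. Substituting into n ≡ 3 (mod 7) gives 8t ≡ 0 (mod 7), and since 1⁻¹ ≡ 1 (mod 7), t ≡ 0. Hence n ≡ 3 + 8·0 = 3 (mod 56).
From n ≡ 3 (mod 56) write n = 3 + 56t. Substituting into n ≡ 2 (mod 3) gives 56t ≡ 2 (mod 3), and since 2⁻¹ ≡ 2 (mod 3), t ≡ 1. Hence n ≡ 3 + 56·1 = 59 (mod 168).
From n ≡ 59 (mod 168) write n = 59 + 168t. Substituting into n ≡ 1 (mod 5) gives 168t ≡ 2 (mod 5), and since 3⁻¹ ≡ 2 (mod 5), t ≡ 4. Hence n ≡ 59 + 168·4 = 731 (mod 840).
From n ≡ 731 (mod 840) write n = 731 + 840t. Substituting into n ≡ 11 (mod 13) gives 840t ≡ 8 (mod 13), and since 8⁻¹ ≡ 5 (mod 13), t ≡ 1. Hence n ≡ 731 + 840·1 = 1571 (mod 10920).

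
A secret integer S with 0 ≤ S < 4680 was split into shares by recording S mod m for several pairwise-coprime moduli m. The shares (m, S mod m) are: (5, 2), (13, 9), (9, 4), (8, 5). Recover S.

Combine the congruences pairwise.
From S ≡ 2 (mod 5) write S = 2 + 5t. Substituting into S ≡ 9 (mod 13) gives 5t ≡ 7 (mod 13), and since 5⁻¹ ≡ 8 (mod 13), t ≡ 4. Hence S ≡ 2 + 5·4 = 22 (mod 65).
From S ≡ 22 (mod 65) write S = 22 + 65t. Substituting into S ≡ 4 (mod 9) gives 65t ≡ 0 (mod 9), and since 2⁻¹ ≡ 5 (mod 9), t ≡ 0. Hence S ≡ 22 + 65·0 = 22 (mod 585).
From S ≡ 22 (mod 585) write S = 22 + 585t. Substituting into S ≡ 5 (mod 8) gives 585t ≡ 7 (mod 8), and since 1⁻¹ ≡ 1 (mod 8), t ≡ 7. Hence S ≡ 22 + 585·7 = 4117 (mod 4680).

4117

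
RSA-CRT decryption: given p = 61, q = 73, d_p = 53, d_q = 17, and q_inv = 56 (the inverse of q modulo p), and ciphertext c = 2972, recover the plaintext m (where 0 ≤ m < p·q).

m₁ = c^(d_p) mod p: c ≡ 44 (mod 61), and 44^53 mod 61 = 2.
m₂ = c^(d_q) mod q: c ≡ 52 (mod 73), and 52^17 mod 73 = 43.
h = q_inv·(m₁ − m₂) mod p = 56·(2 − 43) mod 61 = 22.
m = m₂ + h·q = 43 + 22·73 = 1649.

1649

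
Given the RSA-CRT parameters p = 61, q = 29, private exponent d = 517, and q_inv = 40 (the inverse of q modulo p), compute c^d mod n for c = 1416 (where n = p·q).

d_p = d mod (p−1) = 517 mod 60 = 37; d_q = d mod (q−1) = 13.
m₁ = c^(d_p) mod p: c ≡ 13 (mod 61), and 13^37 mod 61 = 13.
m₂ = c^(d_q) mod q: c ≡ 24 (mod 29), and 24^13 mod 29 = 23.
h = q_inv·(m₁ − m₂) mod p = 40·(13 − 23) mod 61 = 27.
m = m₂ + h·q = 23 + 27·29 = 806.

806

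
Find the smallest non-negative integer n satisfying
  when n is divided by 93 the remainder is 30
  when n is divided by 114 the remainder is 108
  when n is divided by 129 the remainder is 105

150132

gcd(93, 114) = 3 and 3 | (108 − 30), so the pair is consistent; merging gives n ≡ 1704 (mod 3534), where 3534 = lcm(93, 114).
gcd(3534, 129) = 3 and 3 | (105 − 1704), so the pair is consistent; merging gives n ≡ 150132 (mod 151962), where 151962 = lcm(3534, 129).
The solution is unique modulo lcm(93, 114, 129) = 151962.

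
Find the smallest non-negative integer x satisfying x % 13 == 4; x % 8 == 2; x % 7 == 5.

82

The moduli are pairwise coprime; N = 13·8·7 = 728.
N/13 = 56; 56 ≡ 4 (mod 13); 4·10 ≡ 1, so inverse 10.
N/8 = 91; 91 ≡ 3 (mod 8); 3·3 ≡ 1, so inverse 3.
N/7 = 104; 104 ≡ 6 (mod 7); 6·6 ≡ 1, so inverse 6.
x ≡ 4·56·10 + 2·91·3 + 5·104·6 = 5906.
5906 mod 728 = 82.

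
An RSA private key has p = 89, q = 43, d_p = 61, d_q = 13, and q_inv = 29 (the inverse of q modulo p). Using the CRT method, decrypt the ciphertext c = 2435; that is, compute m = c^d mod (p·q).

3104

m₁ = c^(d_p) mod p: c ≡ 32 (mod 89), and 32^61 mod 89 = 78.
m₂ = c^(d_q) mod q: c ≡ 27 (mod 43), and 27^13 mod 43 = 8.
h = q_inv·(m₁ − m₂) mod p = 29·(78 − 8) mod 89 = 72.
m = m₂ + h·q = 8 + 72·43 = 3104.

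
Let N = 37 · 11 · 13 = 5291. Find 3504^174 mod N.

Mod 37: 3504 ≡ 26; by Fermat, exponent reduces to 174 mod 36 = 30; 26^30 ≡ 1 (mod 37).
Mod 11: 3504 ≡ 6; by Fermat, exponent reduces to 174 mod 10 = 4; 6^4 ≡ 9 (mod 11).
Mod 13: 3504 ≡ 7; by Fermat, exponent reduces to 174 mod 12 = 6; 7^6 ≡ 12 (mod 13).
Combine by CRT: x ≡ 1 (mod 37), x ≡ 9 (mod 11), x ≡ 12 (mod 13) ⇒ x ≡ 2924 (mod 5291).

2924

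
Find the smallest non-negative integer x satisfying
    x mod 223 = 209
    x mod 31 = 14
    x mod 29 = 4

44809

The moduli are pairwise coprime; N = 223·31·29 = 200477.
N/223 = 899; 899 ≡ 7 (mod 223); 7·32 ≡ 1, so inverse 32.
N/31 = 6467; 6467 ≡ 19 (mod 31); 19·18 ≡ 1, so inverse 18.
N/29 = 6913; 6913 ≡ 11 (mod 29); 11·8 ≡ 1, so inverse 8.
x ≡ 209·899·32 + 14·6467·18 + 4·6913·8 = 7863412.
7863412 mod 200477 = 44809.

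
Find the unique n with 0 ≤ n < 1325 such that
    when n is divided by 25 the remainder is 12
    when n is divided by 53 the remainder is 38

462

From n ≡ 12 (mod 25) write n = 12 + 25t. Substituting into n ≡ 38 (mod 53) gives 25t ≡ 26 (mod 53), and since 25⁻¹ ≡ 17 (mod 53), t ≡ 18. Hence n ≡ 12 + 25·18 = 462 (mod 1325).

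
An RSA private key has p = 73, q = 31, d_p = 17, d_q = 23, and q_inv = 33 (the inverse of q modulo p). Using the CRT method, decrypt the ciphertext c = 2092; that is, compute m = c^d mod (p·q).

2228

m₁ = c^(d_p) mod p: c ≡ 48 (mod 73), and 48^17 mod 73 = 38.
m₂ = c^(d_q) mod q: c ≡ 15 (mod 31), and 15^23 mod 31 = 27.
h = q_inv·(m₁ − m₂) mod p = 33·(38 − 27) mod 73 = 71.
m = m₂ + h·q = 27 + 71·31 = 2228.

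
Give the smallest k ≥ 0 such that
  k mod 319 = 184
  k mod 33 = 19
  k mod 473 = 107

34636

gcd(319, 33) = 11 and 11 | (19 − 184), so the pair is consistent; merging gives k ≡ 184 (mod 957), where 957 = lcm(319, 33).
gcd(957, 473) = 11 and 11 | (107 − 184), so the pair is consistent; merging gives k ≡ 34636 (mod 41151), where 41151 = lcm(957, 473).
The solution is unique modulo lcm(319, 33, 473) = 41151.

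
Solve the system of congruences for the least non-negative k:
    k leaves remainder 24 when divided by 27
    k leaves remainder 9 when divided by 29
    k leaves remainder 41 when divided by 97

55428

Combine the congruences pairwise.
From k ≡ 24 (mod 27) write k = 24 + 27t. Substituting into k ≡ 9 (mod 29) gives 27t ≡ 14 (mod 29), and since 27⁻¹ ≡ 14 (mod 29), t ≡ 22. Hence k ≡ 24 + 27·22 = 618 (mod 783).
From k ≡ 618 (mod 783) write k = 618 + 783t. Substituting into k ≡ 41 (mod 97) gives 783t ≡ 5 (mod 97), and since 7⁻¹ ≡ 14 (mod 97), t ≡ 70. Hence k ≡ 618 + 783·70 = 55428 (mod 75951).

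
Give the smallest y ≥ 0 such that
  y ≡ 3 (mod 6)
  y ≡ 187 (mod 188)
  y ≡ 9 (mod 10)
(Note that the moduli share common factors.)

gcd(6, 188) = 2 and 2 | (187 − 3), so the pair is consistent; merging gives y ≡ 375 (mod 564), where 564 = lcm(6, 188).
gcd(564, 10) = 2 and 2 | (9 − 375), so the pair is consistent; merging gives y ≡ 939 (mod 2820), where 2820 = lcm(564, 10).
The solution is unique modulo lcm(6, 188, 10) = 2820.

939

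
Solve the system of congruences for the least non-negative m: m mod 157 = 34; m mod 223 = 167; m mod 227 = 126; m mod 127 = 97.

850751634

The moduli are pairwise coprime; N = 157·223·227·127 = 1009332119.
N/157 = 6428867; 6428867 ≡ 31 (mod 157); 31·76 ≡ 1, so inverse 76.
N/223 = 4526153; 4526153 ≡ 145 (mod 223); 145·20 ≡ 1, so inverse 20.
N/227 = 4446397; 4446397 ≡ 148 (mod 227); 148·204 ≡ 1, so inverse 204.
N/127 = 7947497; 7947497 ≡ 91 (mod 127); 91·67 ≡ 1, so inverse 67.
m ≡ 34·6428867·76 + 167·4526153·20 + 126·4446397·204 + 97·7947497·67 = 197670514839.
197670514839 mod 1009332119 = 850751634.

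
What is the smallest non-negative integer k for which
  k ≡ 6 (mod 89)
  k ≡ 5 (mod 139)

From k ≡ 6 (mod 89) write k = 6 + 89t. Substituting into k ≡ 5 (mod 139) gives 89t ≡ 138 (mod 139), and since 89⁻¹ ≡ 25 (mod 139), t ≡ 114. Hence k ≡ 6 + 89·114 = 10152 (mod 12371).

10152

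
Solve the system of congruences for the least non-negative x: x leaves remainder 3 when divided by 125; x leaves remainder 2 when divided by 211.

From x ≡ 3 (mod 125) write x = 3 + 125t. Substituting into x ≡ 2 (mod 211) gives 125t ≡ 210 (mod 211), and since 125⁻¹ ≡ 184 (mod 211), t ≡ 27. Hence x ≡ 3 + 125·27 = 3378 (mod 26375).

3378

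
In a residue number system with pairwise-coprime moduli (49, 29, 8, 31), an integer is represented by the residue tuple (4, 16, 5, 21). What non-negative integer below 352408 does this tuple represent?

The moduli are pairwise coprime; N = 49·29·8·31 = 352408.
N/49 = 7192; 7192 ≡ 38 (mod 49); 38·40 ≡ 1, so inverse 40.
N/29 = 12152; 12152 ≡ 1 (mod 29), inverse 1.
N/8 = 44051; 44051 ≡ 3 (mod 8); 3·3 ≡ 1, so inverse 3.
N/31 = 11368; 11368 ≡ 22 (mod 31); 22·24 ≡ 1, so inverse 24.
x ≡ 4·7192·40 + 16·12152·1 + 5·44051·3 + 21·11368·24 = 7735389.
7735389 mod 352408 = 334821.

334821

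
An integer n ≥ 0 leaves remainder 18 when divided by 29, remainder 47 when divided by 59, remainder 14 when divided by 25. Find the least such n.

The moduli are pairwise coprime; M = 29·59·25 = 42775.
M/29 = 1475; 1475 ≡ 25 (mod 29); 25·7 ≡ 1, so inverse 7.
M/59 = 725; 725 ≡ 17 (mod 59); 17·7 ≡ 1, so inverse 7.
M/25 = 1711; 1711 ≡ 11 (mod 25); 11·16 ≡ 1, so inverse 16.
n ≡ 18·1475·7 + 47·725·7 + 14·1711·16 = 807639.
807639 mod 42775 = 37689.

37689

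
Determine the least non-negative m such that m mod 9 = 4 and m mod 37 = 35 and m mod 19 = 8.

From m ≡ 4 (mod 9) write m = 4 + 9t. Substituting into m ≡ 35 (mod 37) gives 9t ≡ 31 (mod 37), and since 9⁻¹ ≡ 33 (mod 37), t ≡ 24. Hence m ≡ 4 + 9·24 = 220 (mod 333).
From m ≡ 220 (mod 333) write m = 220 + 333t. Substituting into m ≡ 8 (mod 19) gives 333t ≡ 16 (mod 19), and since 10⁻¹ ≡ 2 (mod 19), t ≡ 13. Hence m ≡ 220 + 333·13 = 4549 (mod 6327).

4549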